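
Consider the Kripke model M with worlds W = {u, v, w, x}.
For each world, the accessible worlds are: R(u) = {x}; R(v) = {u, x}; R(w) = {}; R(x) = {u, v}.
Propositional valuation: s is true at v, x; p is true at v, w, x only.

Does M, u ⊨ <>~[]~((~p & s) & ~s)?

At u: <>~[]~((~p & s) & ~s) requires ~[]~((~p & s) & ~s) at some successor in {x}.
  At x: ~[]~((~p & s) & ~s) is false.
So <>~[]~((~p & s) & ~s) is false at u.

No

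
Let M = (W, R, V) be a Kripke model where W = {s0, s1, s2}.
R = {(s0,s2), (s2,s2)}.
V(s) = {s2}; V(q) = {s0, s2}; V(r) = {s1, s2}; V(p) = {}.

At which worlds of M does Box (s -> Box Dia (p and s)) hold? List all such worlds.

Let φ = Box (s -> Box Dia (p and s)). Evaluate φ at each world:
  s0 (successors {s2}): φ is false.
  s1 (successors ∅): φ is true.
  s2 (successors {s2}): φ is false.
For instance, at s0:
  At s0: Box (s -> Box Dia (p and s)) requires s -> Box Dia (p and s) at every successor {s2}.
    s -> Box Dia (p and s) fails at s2, so Box (s -> Box Dia (p and s)) is false at s0.
      At s2: s is true, Box Dia (p and s) is false, so s -> Box Dia (p and s) is false.
Satisfying worlds: {s1}

s1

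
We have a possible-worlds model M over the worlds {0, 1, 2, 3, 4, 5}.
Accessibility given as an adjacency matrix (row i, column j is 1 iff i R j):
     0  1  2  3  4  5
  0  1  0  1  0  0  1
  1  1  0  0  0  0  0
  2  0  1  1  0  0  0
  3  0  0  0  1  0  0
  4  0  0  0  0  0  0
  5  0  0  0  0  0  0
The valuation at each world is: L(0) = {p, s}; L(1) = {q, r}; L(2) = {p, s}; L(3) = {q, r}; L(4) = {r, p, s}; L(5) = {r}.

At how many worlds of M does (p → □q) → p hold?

Recall that □ψ holds at a world iff ψ holds at every accessible world, and ◇ψ holds iff ψ holds at some accessible world.
Let φ = (p → □q) → p. Evaluate φ at each world:
  0 (successors {0, 2, 5}): φ is true.
  1 (successors {0}): φ is false.
  2 (successors {1, 2}): φ is true.
  3 (successors {3}): φ is false.
  4 (successors ∅): φ is true.
  5 (successors ∅): φ is false.
For instance, at 1:
  At 1: p → □q is true, p is false, so (p → □q) → p is false.
    At 1: p is false, □q is false, so p → □q is true.
      At 1: □q requires q at every successor {0}.
        q fails at 0, so □q is false at 1.
Satisfying worlds: {0, 2, 4}

3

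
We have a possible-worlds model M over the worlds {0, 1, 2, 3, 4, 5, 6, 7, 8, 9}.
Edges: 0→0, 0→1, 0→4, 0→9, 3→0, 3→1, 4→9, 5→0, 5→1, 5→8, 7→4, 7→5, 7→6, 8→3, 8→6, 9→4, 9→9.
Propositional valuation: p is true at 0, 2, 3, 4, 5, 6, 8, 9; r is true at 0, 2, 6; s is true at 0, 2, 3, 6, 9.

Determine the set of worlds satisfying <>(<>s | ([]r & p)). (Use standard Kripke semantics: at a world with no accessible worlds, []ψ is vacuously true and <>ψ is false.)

Let φ = <>(<>s | ([]r & p)). Evaluate φ at each world:
  0 (successors {0, 1, 4, 9}): φ is true.
  1 (successors ∅): φ is false.
  2 (successors ∅): φ is false.
  3 (successors {0, 1}): φ is true.
  4 (successors {9}): φ is true.
  5 (successors {0, 1, 8}): φ is true.
  6 (successors ∅): φ is false.
  7 (successors {4, 5, 6}): φ is true.
  8 (successors {3, 6}): φ is true.
  9 (successors {4, 9}): φ is true.
For instance, at 4:
  At 4: <>(<>s | ([]r & p)) requires <>s | ([]r & p) at some successor in {9}.
    <>s | ([]r & p) holds at 9, so <>(<>s | ([]r & p)) is true at 4.
      At 9: <>s is true, []r & p is false, so <>s | ([]r & p) is true.
Satisfying worlds: {0, 3, 4, 5, 7, 8, 9}

0, 3, 4, 5, 7, 8, 9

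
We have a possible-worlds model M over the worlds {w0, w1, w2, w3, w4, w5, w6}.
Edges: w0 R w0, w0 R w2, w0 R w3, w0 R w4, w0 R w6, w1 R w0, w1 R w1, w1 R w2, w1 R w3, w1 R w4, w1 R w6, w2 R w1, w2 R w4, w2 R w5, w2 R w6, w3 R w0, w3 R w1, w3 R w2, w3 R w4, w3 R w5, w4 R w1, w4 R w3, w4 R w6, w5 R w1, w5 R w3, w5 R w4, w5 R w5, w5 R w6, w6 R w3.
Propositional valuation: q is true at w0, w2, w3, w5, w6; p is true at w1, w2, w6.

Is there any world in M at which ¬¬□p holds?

Let φ = ¬¬□p. Evaluate φ at each world:
  w0 (successors {w0, w2, w3, w4, w6}): φ is false.
  w1 (successors {w0, w1, w2, w3, w4, w6}): φ is false.
  w2 (successors {w1, w4, w5, w6}): φ is false.
  w3 (successors {w0, w1, w2, w4, w5}): φ is false.
  w4 (successors {w1, w3, w6}): φ is false.
  w5 (successors {w1, w3, w4, w5, w6}): φ is false.
  w6 (successors {w3}): φ is false.
For instance, at w5:
  At w5: ¬□p is true, so ¬¬□p is false.
    At w5: □p is false, so ¬□p is true.
      At w5: □p requires p at every successor {w1, w3, w4, w5, w6}.
        p fails at w3, so □p is false at w5.

No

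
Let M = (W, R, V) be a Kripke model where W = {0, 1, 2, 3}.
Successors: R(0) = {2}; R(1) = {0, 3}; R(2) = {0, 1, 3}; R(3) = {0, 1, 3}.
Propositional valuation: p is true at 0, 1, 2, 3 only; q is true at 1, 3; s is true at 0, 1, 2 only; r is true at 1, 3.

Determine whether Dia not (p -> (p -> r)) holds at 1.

Yes

At 1: Dia not (p -> (p -> r)) requires not (p -> (p -> r)) at some successor in {0, 3}.
  not (p -> (p -> r)) holds at 0, so Dia not (p -> (p -> r)) is true at 1.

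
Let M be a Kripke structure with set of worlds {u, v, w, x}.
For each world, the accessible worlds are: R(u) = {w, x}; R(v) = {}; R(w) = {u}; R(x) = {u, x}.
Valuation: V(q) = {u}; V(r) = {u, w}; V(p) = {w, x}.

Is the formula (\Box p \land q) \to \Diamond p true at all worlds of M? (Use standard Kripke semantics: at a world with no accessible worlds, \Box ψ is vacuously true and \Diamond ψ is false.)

Yes

Let φ = (\Box p \land q) \to \Diamond p. Evaluate φ at each world:
  u (successors {w, x}): φ is true.
  v (successors ∅): φ is true.
  w (successors {u}): φ is true.
  x (successors {u, x}): φ is true.
For instance, at u:
  At u: \Box p \land q is true, \Diamond p is true, so (\Box p \land q) \to \Diamond p is true.
    At u: \Box p is true, q is true, so \Box p \land q is true.
      At u: \Box p requires p at every successor {w, x}.
        At w: p is true.
        At x: p is true.
      So \Box p is true at u.
    At u: \Diamond p requires p at some successor in {w, x}.
      p holds at w, so \Diamond p is true at u.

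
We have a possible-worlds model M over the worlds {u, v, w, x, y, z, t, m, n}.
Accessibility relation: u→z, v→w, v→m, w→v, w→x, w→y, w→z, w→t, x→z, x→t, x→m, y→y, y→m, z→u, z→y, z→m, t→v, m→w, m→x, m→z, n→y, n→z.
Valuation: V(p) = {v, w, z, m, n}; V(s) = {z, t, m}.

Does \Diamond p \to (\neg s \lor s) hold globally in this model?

Yes

Let φ = \Diamond p \to (\neg s \lor s). Evaluate φ at each world:
  u (successors {z}): φ is true.
  v (successors {w, m}): φ is true.
  w (successors {v, x, y, z, t}): φ is true.
  x (successors {z, t, m}): φ is true.
  y (successors {y, m}): φ is true.
  z (successors {u, y, m}): φ is true.
  t (successors {v}): φ is true.
  m (successors {w, x, z}): φ is true.
  n (successors {y, z}): φ is true.
For instance, at n:
  At n: \Diamond p is true, \neg s \lor s is true, so \Diamond p \to (\neg s \lor s) is true.
    At n: \Diamond p requires p at some successor in {y, z}.
      p holds at z, so \Diamond p is true at n.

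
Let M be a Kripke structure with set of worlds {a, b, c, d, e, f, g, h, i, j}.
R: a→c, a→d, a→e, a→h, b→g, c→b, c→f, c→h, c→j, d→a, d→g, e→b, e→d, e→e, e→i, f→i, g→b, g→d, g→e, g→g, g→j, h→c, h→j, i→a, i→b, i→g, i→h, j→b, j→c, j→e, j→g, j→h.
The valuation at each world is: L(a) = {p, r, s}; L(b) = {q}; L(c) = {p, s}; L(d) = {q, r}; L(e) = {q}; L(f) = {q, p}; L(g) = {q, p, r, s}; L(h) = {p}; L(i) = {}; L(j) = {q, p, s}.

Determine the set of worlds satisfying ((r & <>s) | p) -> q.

Let φ = ((r & <>s) | p) -> q. Evaluate φ at each world:
  a (successors {c, d, e, h}): φ is false.
  b (successors {g}): φ is true.
  c (successors {b, f, h, j}): φ is false.
  d (successors {a, g}): φ is true.
  e (successors {b, d, e, i}): φ is true.
  f (successors {i}): φ is true.
  g (successors {b, d, e, g, j}): φ is true.
  h (successors {c, j}): φ is false.
  i (successors {a, b, g, h}): φ is true.
  j (successors {b, c, e, g, h}): φ is true.
For instance, at b:
  At b: (r & <>s) | p is false, q is true, so ((r & <>s) | p) -> q is true.
    At b: r & <>s is false, p is false, so (r & <>s) | p is false.
      At b: r is false, <>s is true, so r & <>s is false.
Satisfying worlds: {b, d, e, f, g, i, j}

b, d, e, f, g, i, j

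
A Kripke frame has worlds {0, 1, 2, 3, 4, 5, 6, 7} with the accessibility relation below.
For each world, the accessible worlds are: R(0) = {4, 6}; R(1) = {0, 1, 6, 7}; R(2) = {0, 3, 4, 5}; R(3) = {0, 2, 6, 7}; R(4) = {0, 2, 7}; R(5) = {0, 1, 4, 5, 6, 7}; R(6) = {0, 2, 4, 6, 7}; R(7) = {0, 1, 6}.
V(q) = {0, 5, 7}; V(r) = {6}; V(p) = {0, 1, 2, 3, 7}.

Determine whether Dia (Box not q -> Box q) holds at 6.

Yes

Recall that Box ψ holds at a world iff ψ holds at every accessible world, and Dia ψ holds iff ψ holds at some accessible world.
At 6: Dia (Box not q -> Box q) requires Box not q -> Box q at some successor in {0, 2, 4, 6, 7}.
  Box not q -> Box q holds at 2, so Dia (Box not q -> Box q) is true at 6.
    At 2: Box not q is false, Box q is false, so Box not q -> Box q is true.
      At 2: Box not q requires not q at every successor {0, 3, 4, 5}.
        not q fails at 0, so Box not q is false at 2.
      At 2: Box q requires q at every successor {0, 3, 4, 5}.
        q fails at 3, so Box q is false at 2.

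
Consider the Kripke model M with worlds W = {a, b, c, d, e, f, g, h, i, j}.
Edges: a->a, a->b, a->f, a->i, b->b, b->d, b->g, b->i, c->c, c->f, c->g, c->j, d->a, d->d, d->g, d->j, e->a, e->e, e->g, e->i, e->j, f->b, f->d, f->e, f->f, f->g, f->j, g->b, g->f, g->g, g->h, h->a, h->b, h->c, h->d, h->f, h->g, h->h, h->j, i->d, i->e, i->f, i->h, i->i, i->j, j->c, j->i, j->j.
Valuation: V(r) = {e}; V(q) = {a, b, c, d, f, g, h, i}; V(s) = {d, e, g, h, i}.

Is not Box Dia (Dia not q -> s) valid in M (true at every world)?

Let φ = not Box Dia (Dia not q -> s). Evaluate φ at each world:
  a (successors {a, b, f, i}): φ is false.
  b (successors {b, d, g, i}): φ is false.
  c (successors {c, f, g, j}): φ is false.
  d (successors {a, d, g, j}): φ is false.
  e (successors {a, e, g, i, j}): φ is false.
  f (successors {b, d, e, f, g, j}): φ is false.
  g (successors {b, f, g, h}): φ is false.
  h (successors {a, b, c, d, f, g, h, j}): φ is false.
  i (successors {d, e, f, h, i, j}): φ is false.
  j (successors {c, i, j}): φ is false.
Detail at a (counterexample):
  At a: Box Dia (Dia not q -> s) is true, so not Box Dia (Dia not q -> s) is false.
    At a: Box Dia (Dia not q -> s) requires Dia (Dia not q -> s) at every successor {a, b, f, i}.
      At a: Dia (Dia not q -> s) is true.
      At b: Dia (Dia not q -> s) is true.
      At f: Dia (Dia not q -> s) is true.
      At i: Dia (Dia not q -> s) is true.
    So Box Dia (Dia not q -> s) is true at a.

No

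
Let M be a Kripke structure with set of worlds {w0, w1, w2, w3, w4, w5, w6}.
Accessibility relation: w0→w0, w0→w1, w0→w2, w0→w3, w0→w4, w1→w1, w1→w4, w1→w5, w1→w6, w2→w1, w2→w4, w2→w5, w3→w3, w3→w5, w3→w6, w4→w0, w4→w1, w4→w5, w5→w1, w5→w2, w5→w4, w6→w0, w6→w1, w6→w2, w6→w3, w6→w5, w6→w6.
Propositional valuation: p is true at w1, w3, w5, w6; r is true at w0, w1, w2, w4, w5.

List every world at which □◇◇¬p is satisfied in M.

Let φ = □◇◇¬p. Evaluate φ at each world:
  w0 (successors {w0, w1, w2, w3, w4}): φ is true.
  w1 (successors {w1, w4, w5, w6}): φ is true.
  w2 (successors {w1, w4, w5}): φ is true.
  w3 (successors {w3, w5, w6}): φ is true.
  w4 (successors {w0, w1, w5}): φ is true.
  w5 (successors {w1, w2, w4}): φ is true.
  w6 (successors {w0, w1, w2, w3, w5, w6}): φ is true.
For instance, at w2:
  At w2: □◇◇¬p requires ◇◇¬p at every successor {w1, w4, w5}.
      At w1: ◇◇¬p requires ◇¬p at some successor in {w1, w4, w5, w6}.
        ◇¬p holds at w1, so ◇◇¬p is true at w1.
      At w4: ◇◇¬p requires ◇¬p at some successor in {w0, w1, w5}.
        ◇¬p holds at w0, so ◇◇¬p is true at w4.
      At w5: ◇◇¬p requires ◇¬p at some successor in {w1, w2, w4}.
        ◇¬p holds at w1, so ◇◇¬p is true at w5.
  So □◇◇¬p is true at w2.
Satisfying worlds: {w0, w1, w2, w3, w4, w5, w6}

w0, w1, w2, w3, w4, w5, w6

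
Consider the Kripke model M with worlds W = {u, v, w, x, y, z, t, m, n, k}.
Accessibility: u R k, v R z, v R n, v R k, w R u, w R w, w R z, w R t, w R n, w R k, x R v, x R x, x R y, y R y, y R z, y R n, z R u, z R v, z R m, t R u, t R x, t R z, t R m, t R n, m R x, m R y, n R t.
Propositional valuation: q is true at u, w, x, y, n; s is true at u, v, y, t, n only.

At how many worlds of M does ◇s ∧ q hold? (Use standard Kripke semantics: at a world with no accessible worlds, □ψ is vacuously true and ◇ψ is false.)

4

Let φ = ◇s ∧ q. Evaluate φ at each world:
  u (successors {k}): φ is false.
  v (successors {z, n, k}): φ is false.
  w (successors {u, w, z, t, n, k}): φ is true.
  x (successors {v, x, y}): φ is true.
  y (successors {y, z, n}): φ is true.
  z (successors {u, v, m}): φ is false.
  t (successors {u, x, z, m, n}): φ is false.
  m (successors {x, y}): φ is false.
  n (successors {t}): φ is true.
  k (successors ∅): φ is false.
For instance, at n:
  At n: ◇s is true, q is true, so ◇s ∧ q is true.
    At n: ◇s requires s at some successor in {t}.
      s holds at t, so ◇s is true at n.
Satisfying worlds: {w, x, y, n}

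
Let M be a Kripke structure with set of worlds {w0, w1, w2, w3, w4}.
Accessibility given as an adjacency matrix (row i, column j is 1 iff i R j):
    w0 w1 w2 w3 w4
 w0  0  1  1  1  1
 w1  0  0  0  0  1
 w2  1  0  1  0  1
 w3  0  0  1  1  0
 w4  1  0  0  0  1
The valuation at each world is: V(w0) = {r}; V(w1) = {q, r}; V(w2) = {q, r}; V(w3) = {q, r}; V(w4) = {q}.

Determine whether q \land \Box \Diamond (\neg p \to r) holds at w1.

Recall that \Box ψ holds at a world iff ψ holds at every accessible world, and \Diamond ψ holds iff ψ holds at some accessible world.
At w1: q is true, \Box \Diamond (\neg p \to r) is true, so q \land \Box \Diamond (\neg p \to r) is true.
  At w1: \Box \Diamond (\neg p \to r) requires \Diamond (\neg p \to r) at every successor {w4}.
      At w4: \Diamond (\neg p \to r) requires \neg p \to r at some successor in {w0, w4}.
        \neg p \to r holds at w0, so \Diamond (\neg p \to r) is true at w4.
  So \Box \Diamond (\neg p \to r) is true at w1.

Yes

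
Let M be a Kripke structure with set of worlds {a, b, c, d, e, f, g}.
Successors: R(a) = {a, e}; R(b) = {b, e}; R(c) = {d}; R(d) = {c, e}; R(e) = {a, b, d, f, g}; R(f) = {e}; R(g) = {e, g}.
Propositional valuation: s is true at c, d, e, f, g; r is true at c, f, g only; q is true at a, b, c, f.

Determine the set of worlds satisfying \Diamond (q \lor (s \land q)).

Recall that \Diamond ψ holds at a world iff ψ holds at some accessible world.
Let φ = \Diamond (q \lor (s \land q)). Evaluate φ at each world:
  a (successors {a, e}): φ is true.
  b (successors {b, e}): φ is true.
  c (successors {d}): φ is false.
  d (successors {c, e}): φ is true.
  e (successors {a, b, d, f, g}): φ is true.
  f (successors {e}): φ is false.
  g (successors {e, g}): φ is false.
For instance, at d:
  At d: \Diamond (q \lor (s \land q)) requires q \lor (s \land q) at some successor in {c, e}.
    q \lor (s \land q) holds at c, so \Diamond (q \lor (s \land q)) is true at d.
Satisfying worlds: {a, b, d, e}

a, b, d, e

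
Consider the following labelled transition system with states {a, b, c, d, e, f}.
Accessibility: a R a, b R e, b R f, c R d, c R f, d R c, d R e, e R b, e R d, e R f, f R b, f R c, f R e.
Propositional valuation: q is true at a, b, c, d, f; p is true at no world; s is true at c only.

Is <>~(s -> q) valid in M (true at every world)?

Let φ = <>~(s -> q). Evaluate φ at each world:
  a (successors {a}): φ is false.
  b (successors {e, f}): φ is false.
  c (successors {d, f}): φ is false.
  d (successors {c, e}): φ is false.
  e (successors {b, d, f}): φ is false.
  f (successors {b, c, e}): φ is false.
Detail at a (counterexample):
  At a: <>~(s -> q) requires ~(s -> q) at some successor in {a}.
    At a: ~(s -> q) is false.
  So <>~(s -> q) is false at a.

No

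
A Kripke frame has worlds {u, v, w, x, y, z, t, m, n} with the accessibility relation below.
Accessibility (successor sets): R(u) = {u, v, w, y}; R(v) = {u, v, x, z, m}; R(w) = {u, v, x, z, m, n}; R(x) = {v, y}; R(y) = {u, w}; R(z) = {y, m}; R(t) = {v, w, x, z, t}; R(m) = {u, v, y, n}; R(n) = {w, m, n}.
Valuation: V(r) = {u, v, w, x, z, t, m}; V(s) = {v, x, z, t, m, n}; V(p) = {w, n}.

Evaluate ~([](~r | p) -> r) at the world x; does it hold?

No

At x: [](~r | p) -> r is true, so ~([](~r | p) -> r) is false.
  At x: [](~r | p) is false, r is true, so [](~r | p) -> r is true.
    At x: [](~r | p) requires ~r | p at every successor {v, y}.
      ~r | p fails at v, so [](~r | p) is false at x.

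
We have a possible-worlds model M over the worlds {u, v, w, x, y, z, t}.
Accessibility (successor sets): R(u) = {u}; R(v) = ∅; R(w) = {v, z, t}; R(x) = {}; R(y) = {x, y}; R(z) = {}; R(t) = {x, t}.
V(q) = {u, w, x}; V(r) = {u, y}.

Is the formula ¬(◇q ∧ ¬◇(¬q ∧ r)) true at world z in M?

Recall that ◇ψ holds at a world iff ψ holds at some accessible world.
At z: ◇q ∧ ¬◇(¬q ∧ r) is false, so ¬(◇q ∧ ¬◇(¬q ∧ r)) is true.
  At z: ◇q is false, ¬◇(¬q ∧ r) is true, so ◇q ∧ ¬◇(¬q ∧ r) is false.
    At z: no accessible worlds, so ◇q is false.
    At z: ◇(¬q ∧ r) is false, so ¬◇(¬q ∧ r) is true.
      At z: no accessible worlds, so ◇(¬q ∧ r) is false.

Yes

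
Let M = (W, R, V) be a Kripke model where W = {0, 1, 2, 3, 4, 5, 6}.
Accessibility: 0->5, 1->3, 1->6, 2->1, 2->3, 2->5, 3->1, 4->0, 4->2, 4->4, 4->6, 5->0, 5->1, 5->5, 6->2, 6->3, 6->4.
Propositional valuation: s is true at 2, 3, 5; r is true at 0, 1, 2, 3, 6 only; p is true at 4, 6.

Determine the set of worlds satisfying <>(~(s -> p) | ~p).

Let φ = <>(~(s -> p) | ~p). Evaluate φ at each world:
  0 (successors {5}): φ is true.
  1 (successors {3, 6}): φ is true.
  2 (successors {1, 3, 5}): φ is true.
  3 (successors {1}): φ is true.
  4 (successors {0, 2, 4, 6}): φ is true.
  5 (successors {0, 1, 5}): φ is true.
  6 (successors {2, 3, 4}): φ is true.
For instance, at 1:
  At 1: <>(~(s -> p) | ~p) requires ~(s -> p) | ~p at some successor in {3, 6}.
    ~(s -> p) | ~p holds at 3, so <>(~(s -> p) | ~p) is true at 1.
Satisfying worlds: {0, 1, 2, 3, 4, 5, 6}

0, 1, 2, 3, 4, 5, 6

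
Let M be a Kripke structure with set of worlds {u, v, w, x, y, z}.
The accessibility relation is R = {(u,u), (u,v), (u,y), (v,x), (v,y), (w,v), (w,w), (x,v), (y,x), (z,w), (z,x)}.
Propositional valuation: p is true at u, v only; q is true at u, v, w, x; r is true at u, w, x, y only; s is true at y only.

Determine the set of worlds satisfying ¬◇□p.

Let φ = ¬◇□p. Evaluate φ at each world:
  u (successors {u, v, y}): φ is true.
  v (successors {x, y}): φ is false.
  w (successors {v, w}): φ is true.
  x (successors {v}): φ is true.
  y (successors {x}): φ is false.
  z (successors {w, x}): φ is false.
For instance, at u:
  At u: ◇□p is false, so ¬◇□p is true.
    At u: ◇□p requires □p at some successor in {u, v, y}.
      At u: □p is false.
      At v: □p is false.
      At y: □p is false.
    So ◇□p is false at u.
Satisfying worlds: {u, w, x}

u, w, x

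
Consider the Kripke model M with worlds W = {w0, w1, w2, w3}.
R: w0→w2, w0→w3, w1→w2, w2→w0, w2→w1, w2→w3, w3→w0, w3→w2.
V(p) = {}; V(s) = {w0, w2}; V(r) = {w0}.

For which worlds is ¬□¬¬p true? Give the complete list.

w0, w1, w2, w3

Let φ = ¬□¬¬p. Evaluate φ at each world:
  w0 (successors {w2, w3}): φ is true.
  w1 (successors {w2}): φ is true.
  w2 (successors {w0, w1, w3}): φ is true.
  w3 (successors {w0, w2}): φ is true.
For instance, at w0:
  At w0: □¬¬p is false, so ¬□¬¬p is true.
    At w0: □¬¬p requires ¬¬p at every successor {w2, w3}.
      ¬¬p fails at w2, so □¬¬p is false at w0.
Satisfying worlds: {w0, w1, w2, w3}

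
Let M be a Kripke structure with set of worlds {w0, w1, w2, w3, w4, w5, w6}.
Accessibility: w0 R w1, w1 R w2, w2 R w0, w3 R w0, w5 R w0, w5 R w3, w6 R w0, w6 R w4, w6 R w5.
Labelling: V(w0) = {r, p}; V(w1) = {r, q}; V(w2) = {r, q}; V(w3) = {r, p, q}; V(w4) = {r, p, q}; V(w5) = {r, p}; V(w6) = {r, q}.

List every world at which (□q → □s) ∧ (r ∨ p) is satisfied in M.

Let φ = (□q → □s) ∧ (r ∨ p). Evaluate φ at each world:
  w0 (successors {w1}): φ is false.
  w1 (successors {w2}): φ is false.
  w2 (successors {w0}): φ is true.
  w3 (successors {w0}): φ is true.
  w4 (successors ∅): φ is true.
  w5 (successors {w0, w3}): φ is true.
  w6 (successors {w0, w4, w5}): φ is true.
For instance, at w0:
  At w0: □q → □s is false, r ∨ p is true, so (□q → □s) ∧ (r ∨ p) is false.
    At w0: □q is true, □s is false, so □q → □s is false.
      At w0: □q requires q at every successor {w1}.
        At w1: q is true.
      So □q is true at w0.
      At w0: □s requires s at every successor {w1}.
        s fails at w1, so □s is false at w0.
Satisfying worlds: {w2, w3, w4, w5, w6}

w2, w3, w4, w5, w6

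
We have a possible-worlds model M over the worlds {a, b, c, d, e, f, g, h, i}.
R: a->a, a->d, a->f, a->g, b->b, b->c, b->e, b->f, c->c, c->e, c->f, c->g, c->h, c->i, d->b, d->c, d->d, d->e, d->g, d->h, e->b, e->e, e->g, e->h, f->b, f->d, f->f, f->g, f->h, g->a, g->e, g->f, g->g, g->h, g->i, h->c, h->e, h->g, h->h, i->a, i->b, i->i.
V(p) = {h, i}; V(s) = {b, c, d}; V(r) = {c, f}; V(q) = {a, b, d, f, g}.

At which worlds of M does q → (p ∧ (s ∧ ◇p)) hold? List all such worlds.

Let φ = q → (p ∧ (s ∧ ◇p)). Evaluate φ at each world:
  a (successors {a, d, f, g}): φ is false.
  b (successors {b, c, e, f}): φ is false.
  c (successors {c, e, f, g, h, i}): φ is true.
  d (successors {b, c, d, e, g, h}): φ is false.
  e (successors {b, e, g, h}): φ is true.
  f (successors {b, d, f, g, h}): φ is false.
  g (successors {a, e, f, g, h, i}): φ is false.
  h (successors {c, e, g, h}): φ is true.
  i (successors {a, b, i}): φ is true.
For instance, at f:
  At f: q is true, p ∧ (s ∧ ◇p) is false, so q → (p ∧ (s ∧ ◇p)) is false.
    At f: p is false, s ∧ ◇p is false, so p ∧ (s ∧ ◇p) is false.
      At f: s is false, ◇p is true, so s ∧ ◇p is false.
Satisfying worlds: {c, e, h, i}

c, e, h, i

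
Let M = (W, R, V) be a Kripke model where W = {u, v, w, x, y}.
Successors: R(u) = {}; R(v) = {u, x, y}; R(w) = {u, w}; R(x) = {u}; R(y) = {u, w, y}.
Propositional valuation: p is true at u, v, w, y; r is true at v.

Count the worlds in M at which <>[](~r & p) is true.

Let φ = <>[](~r & p). Evaluate φ at each world:
  u (successors ∅): φ is false.
  v (successors {u, x, y}): φ is true.
  w (successors {u, w}): φ is true.
  x (successors {u}): φ is true.
  y (successors {u, w, y}): φ is true.
For instance, at y:
  At y: <>[](~r & p) requires [](~r & p) at some successor in {u, w, y}.
    [](~r & p) holds at u, so <>[](~r & p) is true at y.
      At u: no accessible worlds, so [](~r & p) holds vacuously.
Satisfying worlds: {v, w, x, y}

4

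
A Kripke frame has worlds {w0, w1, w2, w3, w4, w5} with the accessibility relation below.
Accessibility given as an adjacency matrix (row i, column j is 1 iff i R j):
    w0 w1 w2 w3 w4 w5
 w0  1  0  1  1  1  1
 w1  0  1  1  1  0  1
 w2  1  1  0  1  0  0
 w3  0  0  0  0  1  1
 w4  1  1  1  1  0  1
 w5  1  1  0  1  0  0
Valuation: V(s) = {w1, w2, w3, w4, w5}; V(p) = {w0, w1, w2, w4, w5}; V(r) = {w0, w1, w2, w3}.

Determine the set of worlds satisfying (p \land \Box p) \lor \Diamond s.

w0, w1, w2, w3, w4, w5

Recall that \Box ψ holds at a world iff ψ holds at every accessible world, and \Diamond ψ holds iff ψ holds at some accessible world.
Let φ = (p \land \Box p) \lor \Diamond s. Evaluate φ at each world:
  w0 (successors {w0, w2, w3, w4, w5}): φ is true.
  w1 (successors {w1, w2, w3, w5}): φ is true.
  w2 (successors {w0, w1, w3}): φ is true.
  w3 (successors {w4, w5}): φ is true.
  w4 (successors {w0, w1, w2, w3, w5}): φ is true.
  w5 (successors {w0, w1, w3}): φ is true.
For instance, at w5:
  At w5: p \land \Box p is false, \Diamond s is true, so (p \land \Box p) \lor \Diamond s is true.
    At w5: p is true, \Box p is false, so p \land \Box p is false.
      At w5: \Box p requires p at every successor {w0, w1, w3}.
        p fails at w3, so \Box p is false at w5.
    At w5: \Diamond s requires s at some successor in {w0, w1, w3}.
      s holds at w1, so \Diamond s is true at w5.
Satisfying worlds: {w0, w1, w2, w3, w4, w5}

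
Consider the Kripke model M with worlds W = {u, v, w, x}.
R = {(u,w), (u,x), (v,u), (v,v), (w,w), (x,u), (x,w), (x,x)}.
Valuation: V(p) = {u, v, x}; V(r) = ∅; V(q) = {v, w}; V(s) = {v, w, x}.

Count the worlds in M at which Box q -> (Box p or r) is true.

3

Recall that Box ψ holds at a world iff ψ holds at every accessible world, and Dia ψ holds iff ψ holds at some accessible world.
Let φ = Box q -> (Box p or r). Evaluate φ at each world:
  u (successors {w, x}): φ is true.
  v (successors {u, v}): φ is true.
  w (successors {w}): φ is false.
  x (successors {u, w, x}): φ is true.
For instance, at v:
  At v: Box q is false, Box p or r is true, so Box q -> (Box p or r) is true.
    At v: Box q requires q at every successor {u, v}.
      q fails at u, so Box q is false at v.
    At v: Box p is true, r is false, so Box p or r is true.
      At v: Box p requires p at every successor {u, v}.
        At u: p is true.
        At v: p is true.
      So Box p is true at v.
Satisfying worlds: {u, v, x}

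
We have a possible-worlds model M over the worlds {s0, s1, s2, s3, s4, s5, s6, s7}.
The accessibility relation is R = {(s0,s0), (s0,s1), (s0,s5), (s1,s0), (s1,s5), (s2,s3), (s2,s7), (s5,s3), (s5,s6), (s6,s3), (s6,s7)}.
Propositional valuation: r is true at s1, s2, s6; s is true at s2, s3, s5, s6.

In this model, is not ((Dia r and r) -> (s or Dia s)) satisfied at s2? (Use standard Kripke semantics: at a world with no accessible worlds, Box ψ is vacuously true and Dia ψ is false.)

At s2: (Dia r and r) -> (s or Dia s) is true, so not ((Dia r and r) -> (s or Dia s)) is false.
  At s2: Dia r and r is false, s or Dia s is true, so (Dia r and r) -> (s or Dia s) is true.
    At s2: Dia r is false, r is true, so Dia r and r is false.
      At s2: Dia r requires r at some successor in {s3, s7}.
        At s3: r is false.
        At s7: r is false.
      So Dia r is false at s2.
    At s2: s is true, Dia s is true, so s or Dia s is true.
      At s2: Dia s requires s at some successor in {s3, s7}.
        s holds at s3, so Dia s is true at s2.

No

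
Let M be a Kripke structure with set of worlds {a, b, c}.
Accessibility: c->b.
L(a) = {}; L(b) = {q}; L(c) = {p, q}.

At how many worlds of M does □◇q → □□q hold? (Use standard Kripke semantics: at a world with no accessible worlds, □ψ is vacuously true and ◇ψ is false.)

3

Let φ = □◇q → □□q. Evaluate φ at each world:
  a (successors ∅): φ is true.
  b (successors ∅): φ is true.
  c (successors {b}): φ is true.
For instance, at c:
  At c: □◇q is false, □□q is true, so □◇q → □□q is true.
    At c: □◇q requires ◇q at every successor {b}.
      ◇q fails at b, so □◇q is false at c.
    At c: □□q requires □q at every successor {b}.
      At b: □q is true.
    So □□q is true at c.
Satisfying worlds: {a, b, c}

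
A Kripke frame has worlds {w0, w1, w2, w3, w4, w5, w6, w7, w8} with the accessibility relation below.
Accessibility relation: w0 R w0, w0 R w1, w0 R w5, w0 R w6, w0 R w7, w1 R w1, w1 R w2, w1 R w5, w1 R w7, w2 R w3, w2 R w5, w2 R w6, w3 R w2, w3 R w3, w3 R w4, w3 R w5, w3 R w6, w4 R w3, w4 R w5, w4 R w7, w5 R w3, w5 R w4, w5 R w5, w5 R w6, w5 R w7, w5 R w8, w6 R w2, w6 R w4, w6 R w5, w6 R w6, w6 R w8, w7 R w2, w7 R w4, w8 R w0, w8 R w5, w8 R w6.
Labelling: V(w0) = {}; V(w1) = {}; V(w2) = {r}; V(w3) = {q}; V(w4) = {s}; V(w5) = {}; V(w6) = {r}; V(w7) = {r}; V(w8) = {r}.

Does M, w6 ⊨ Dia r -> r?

At w6: Dia r is true, r is true, so Dia r -> r is true.
  At w6: Dia r requires r at some successor in {w2, w4, w5, w6, w8}.
    r holds at w2, so Dia r is true at w6.

Yes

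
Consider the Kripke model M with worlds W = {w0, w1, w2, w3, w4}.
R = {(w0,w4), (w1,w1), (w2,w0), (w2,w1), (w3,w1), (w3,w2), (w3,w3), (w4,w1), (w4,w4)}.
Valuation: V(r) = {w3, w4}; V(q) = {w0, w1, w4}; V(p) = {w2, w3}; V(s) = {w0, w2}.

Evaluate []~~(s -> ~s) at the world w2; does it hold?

No

At w2: []~~(s -> ~s) requires ~~(s -> ~s) at every successor {w0, w1}.
  ~~(s -> ~s) fails at w0, so []~~(s -> ~s) is false at w2.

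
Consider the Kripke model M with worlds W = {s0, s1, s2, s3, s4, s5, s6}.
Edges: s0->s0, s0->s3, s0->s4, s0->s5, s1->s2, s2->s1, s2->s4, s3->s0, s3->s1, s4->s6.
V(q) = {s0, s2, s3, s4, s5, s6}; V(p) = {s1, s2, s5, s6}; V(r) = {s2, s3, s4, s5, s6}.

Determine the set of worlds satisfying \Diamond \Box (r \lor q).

Let φ = \Diamond \Box (r \lor q). Evaluate φ at each world:
  s0 (successors {s0, s3, s4, s5}): φ is true.
  s1 (successors {s2}): φ is false.
  s2 (successors {s1, s4}): φ is true.
  s3 (successors {s0, s1}): φ is true.
  s4 (successors {s6}): φ is true.
  s5 (successors ∅): φ is false.
  s6 (successors ∅): φ is false.
For instance, at s0:
  At s0: \Diamond \Box (r \lor q) requires \Box (r \lor q) at some successor in {s0, s3, s4, s5}.
    \Box (r \lor q) holds at s0, so \Diamond \Box (r \lor q) is true at s0.
      At s0: \Box (r \lor q) requires r \lor q at every successor {s0, s3, s4, s5}.
        At s0: r \lor q is true.
        At s3: r \lor q is true.
        At s4: r \lor q is true.
        At s5: r \lor q is true.
      So \Box (r \lor q) is true at s0.
Satisfying worlds: {s0, s2, s3, s4}

s0, s2, s3, s4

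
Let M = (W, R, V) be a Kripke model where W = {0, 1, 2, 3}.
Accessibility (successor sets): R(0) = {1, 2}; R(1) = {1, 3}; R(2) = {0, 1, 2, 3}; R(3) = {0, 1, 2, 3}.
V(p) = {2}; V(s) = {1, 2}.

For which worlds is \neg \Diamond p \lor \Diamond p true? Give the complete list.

Let φ = \neg \Diamond p \lor \Diamond p. Evaluate φ at each world:
  0 (successors {1, 2}): φ is true.
  1 (successors {1, 3}): φ is true.
  2 (successors {0, 1, 2, 3}): φ is true.
  3 (successors {0, 1, 2, 3}): φ is true.
For instance, at 1:
  At 1: \neg \Diamond p is true, \Diamond p is false, so \neg \Diamond p \lor \Diamond p is true.
    At 1: \Diamond p is false, so \neg \Diamond p is true.
      At 1: \Diamond p requires p at some successor in {1, 3}.
        At 1: p is false.
        At 3: p is false.
      So \Diamond p is false at 1.
    At 1: \Diamond p requires p at some successor in {1, 3}.
      At 1: p is false.
      At 3: p is false.
    So \Diamond p is false at 1.
Satisfying worlds: {0, 1, 2, 3}

0, 1, 2, 3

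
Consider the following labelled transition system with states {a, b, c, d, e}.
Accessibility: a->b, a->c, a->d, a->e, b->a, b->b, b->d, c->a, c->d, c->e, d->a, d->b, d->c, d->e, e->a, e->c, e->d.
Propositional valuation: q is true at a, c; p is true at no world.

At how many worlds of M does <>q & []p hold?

Recall that []ψ holds at a world iff ψ holds at every accessible world, and <>ψ holds iff ψ holds at some accessible world.
Let φ = <>q & []p. Evaluate φ at each world:
  a (successors {b, c, d, e}): φ is false.
  b (successors {a, b, d}): φ is false.
  c (successors {a, d, e}): φ is false.
  d (successors {a, b, c, e}): φ is false.
  e (successors {a, c, d}): φ is false.
For instance, at a:
  At a: <>q is true, []p is false, so <>q & []p is false.
    At a: <>q requires q at some successor in {b, c, d, e}.
      q holds at c, so <>q is true at a.
    At a: []p requires p at every successor {b, c, d, e}.
      p fails at b, so []p is false at a.
Satisfying worlds: none.

0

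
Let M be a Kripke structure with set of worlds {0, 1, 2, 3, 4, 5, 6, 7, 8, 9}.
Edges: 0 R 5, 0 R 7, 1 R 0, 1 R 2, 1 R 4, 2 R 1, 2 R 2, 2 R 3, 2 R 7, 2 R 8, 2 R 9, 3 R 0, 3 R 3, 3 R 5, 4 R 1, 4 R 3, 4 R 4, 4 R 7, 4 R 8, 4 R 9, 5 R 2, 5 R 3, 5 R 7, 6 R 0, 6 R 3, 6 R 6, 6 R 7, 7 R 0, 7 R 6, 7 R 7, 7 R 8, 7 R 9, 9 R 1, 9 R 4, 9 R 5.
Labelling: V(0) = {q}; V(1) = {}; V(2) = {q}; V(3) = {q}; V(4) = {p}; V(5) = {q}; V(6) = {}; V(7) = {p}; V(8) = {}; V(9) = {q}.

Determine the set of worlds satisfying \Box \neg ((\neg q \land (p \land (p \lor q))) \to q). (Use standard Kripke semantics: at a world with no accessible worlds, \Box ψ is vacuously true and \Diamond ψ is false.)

8

Let φ = \Box \neg ((\neg q \land (p \land (p \lor q))) \to q). Evaluate φ at each world:
  0 (successors {5, 7}): φ is false.
  1 (successors {0, 2, 4}): φ is false.
  2 (successors {1, 2, 3, 7, 8, 9}): φ is false.
  3 (successors {0, 3, 5}): φ is false.
  4 (successors {1, 3, 4, 7, 8, 9}): φ is false.
  5 (successors {2, 3, 7}): φ is false.
  6 (successors {0, 3, 6, 7}): φ is false.
  7 (successors {0, 6, 7, 8, 9}): φ is false.
  8 (successors ∅): φ is true.
  9 (successors {1, 4, 5}): φ is false.
For instance, at 5:
  At 5: \Box \neg ((\neg q \land (p \land (p \lor q))) \to q) requires \neg ((\neg q \land (p \land (p \lor q))) \to q) at every successor {2, 3, 7}.
    \neg ((\neg q \land (p \land (p \lor q))) \to q) fails at 2, so \Box \neg ((\neg q \land (p \land (p \lor q))) \to q) is false at 5.
Satisfying worlds: {8}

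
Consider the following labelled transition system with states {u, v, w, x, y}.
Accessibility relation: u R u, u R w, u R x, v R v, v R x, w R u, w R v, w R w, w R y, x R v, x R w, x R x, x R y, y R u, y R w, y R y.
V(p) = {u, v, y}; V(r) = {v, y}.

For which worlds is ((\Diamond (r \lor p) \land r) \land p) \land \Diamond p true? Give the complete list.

Let φ = ((\Diamond (r \lor p) \land r) \land p) \land \Diamond p. Evaluate φ at each world:
  u (successors {u, w, x}): φ is false.
  v (successors {v, x}): φ is true.
  w (successors {u, v, w, y}): φ is false.
  x (successors {v, w, x, y}): φ is false.
  y (successors {u, w, y}): φ is true.
For instance, at w:
  At w: (\Diamond (r \lor p) \land r) \land p is false, \Diamond p is true, so ((\Diamond (r \lor p) \land r) \land p) \land \Diamond p is false.
    At w: \Diamond (r \lor p) \land r is false, p is false, so (\Diamond (r \lor p) \land r) \land p is false.
      At w: \Diamond (r \lor p) is true, r is false, so \Diamond (r \lor p) \land r is false.
    At w: \Diamond p requires p at some successor in {u, v, w, y}.
      p holds at u, so \Diamond p is true at w.
Satisfying worlds: {v, y}

v, y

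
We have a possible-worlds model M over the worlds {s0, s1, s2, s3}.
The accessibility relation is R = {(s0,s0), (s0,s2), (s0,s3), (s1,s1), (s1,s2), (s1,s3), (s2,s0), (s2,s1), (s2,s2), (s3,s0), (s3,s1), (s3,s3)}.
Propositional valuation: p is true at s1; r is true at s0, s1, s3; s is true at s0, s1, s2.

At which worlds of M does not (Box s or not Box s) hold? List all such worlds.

Let φ = not (Box s or not Box s). Evaluate φ at each world:
  s0 (successors {s0, s2, s3}): φ is false.
  s1 (successors {s1, s2, s3}): φ is false.
  s2 (successors {s0, s1, s2}): φ is false.
  s3 (successors {s0, s1, s3}): φ is false.
For instance, at s3:
  At s3: Box s or not Box s is true, so not (Box s or not Box s) is false.
    At s3: Box s is false, not Box s is true, so Box s or not Box s is true.
      At s3: Box s requires s at every successor {s0, s1, s3}.
        s fails at s3, so Box s is false at s3.
      At s3: Box s is false, so not Box s is true.
Satisfying worlds: none.

none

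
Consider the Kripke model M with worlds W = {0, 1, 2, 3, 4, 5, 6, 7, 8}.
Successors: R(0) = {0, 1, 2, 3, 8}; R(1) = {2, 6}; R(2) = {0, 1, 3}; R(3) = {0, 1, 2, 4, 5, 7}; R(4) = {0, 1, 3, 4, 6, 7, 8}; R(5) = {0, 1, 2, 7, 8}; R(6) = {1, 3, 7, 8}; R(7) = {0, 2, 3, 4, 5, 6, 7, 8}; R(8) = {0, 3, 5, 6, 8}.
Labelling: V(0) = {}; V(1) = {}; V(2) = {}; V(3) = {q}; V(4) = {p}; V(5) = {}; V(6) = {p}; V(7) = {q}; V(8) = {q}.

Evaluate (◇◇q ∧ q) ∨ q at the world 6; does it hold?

At 6: ◇◇q ∧ q is false, q is false, so (◇◇q ∧ q) ∨ q is false.
  At 6: ◇◇q is true, q is false, so ◇◇q ∧ q is false.
    At 6: ◇◇q requires ◇q at some successor in {1, 3, 7, 8}.
      ◇q holds at 3, so ◇◇q is true at 6.

No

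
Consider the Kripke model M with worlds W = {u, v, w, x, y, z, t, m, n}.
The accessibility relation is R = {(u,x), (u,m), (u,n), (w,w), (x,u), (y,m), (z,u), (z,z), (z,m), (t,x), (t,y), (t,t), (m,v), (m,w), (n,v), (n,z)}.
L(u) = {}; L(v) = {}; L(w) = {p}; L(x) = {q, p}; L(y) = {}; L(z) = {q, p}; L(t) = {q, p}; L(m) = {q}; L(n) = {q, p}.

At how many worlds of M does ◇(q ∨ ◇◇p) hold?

8

Let φ = ◇(q ∨ ◇◇p). Evaluate φ at each world:
  u (successors {x, m, n}): φ is true.
  v (successors ∅): φ is false.
  w (successors {w}): φ is true.
  x (successors {u}): φ is true.
  y (successors {m}): φ is true.
  z (successors {u, z, m}): φ is true.
  t (successors {x, y, t}): φ is true.
  m (successors {v, w}): φ is true.
  n (successors {v, z}): φ is true.
For instance, at m:
  At m: ◇(q ∨ ◇◇p) requires q ∨ ◇◇p at some successor in {v, w}.
    q ∨ ◇◇p holds at w, so ◇(q ∨ ◇◇p) is true at m.
      At w: q is false, ◇◇p is true, so q ∨ ◇◇p is true.
Satisfying worlds: {u, w, x, y, z, t, m, n}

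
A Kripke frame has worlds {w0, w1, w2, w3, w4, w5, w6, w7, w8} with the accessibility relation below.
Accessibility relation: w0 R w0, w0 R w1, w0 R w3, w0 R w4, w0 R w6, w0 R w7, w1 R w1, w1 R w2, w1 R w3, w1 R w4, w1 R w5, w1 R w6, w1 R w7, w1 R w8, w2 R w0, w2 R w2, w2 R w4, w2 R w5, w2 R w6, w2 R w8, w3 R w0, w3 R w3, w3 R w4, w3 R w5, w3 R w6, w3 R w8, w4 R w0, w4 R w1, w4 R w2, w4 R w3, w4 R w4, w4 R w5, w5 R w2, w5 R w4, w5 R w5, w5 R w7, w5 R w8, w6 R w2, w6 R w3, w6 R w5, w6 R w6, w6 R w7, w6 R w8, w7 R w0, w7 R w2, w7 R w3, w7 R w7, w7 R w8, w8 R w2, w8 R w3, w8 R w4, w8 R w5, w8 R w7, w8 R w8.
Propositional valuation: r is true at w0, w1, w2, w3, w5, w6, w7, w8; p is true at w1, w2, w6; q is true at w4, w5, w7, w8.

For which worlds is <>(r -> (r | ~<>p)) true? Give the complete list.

Let φ = <>(r -> (r | ~<>p)). Evaluate φ at each world:
  w0 (successors {w0, w1, w3, w4, w6, w7}): φ is true.
  w1 (successors {w1, w2, w3, w4, w5, w6, w7, w8}): φ is true.
  w2 (successors {w0, w2, w4, w5, w6, w8}): φ is true.
  w3 (successors {w0, w3, w4, w5, w6, w8}): φ is true.
  w4 (successors {w0, w1, w2, w3, w4, w5}): φ is true.
  w5 (successors {w2, w4, w5, w7, w8}): φ is true.
  w6 (successors {w2, w3, w5, w6, w7, w8}): φ is true.
  w7 (successors {w0, w2, w3, w7, w8}): φ is true.
  w8 (successors {w2, w3, w4, w5, w7, w8}): φ is true.
For instance, at w7:
  At w7: <>(r -> (r | ~<>p)) requires r -> (r | ~<>p) at some successor in {w0, w2, w3, w7, w8}.
    r -> (r | ~<>p) holds at w0, so <>(r -> (r | ~<>p)) is true at w7.
      At w0: r is true, r | ~<>p is true, so r -> (r | ~<>p) is true.
Satisfying worlds: {w0, w1, w2, w3, w4, w5, w6, w7, w8}

w0, w1, w2, w3, w4, w5, w6, w7, w8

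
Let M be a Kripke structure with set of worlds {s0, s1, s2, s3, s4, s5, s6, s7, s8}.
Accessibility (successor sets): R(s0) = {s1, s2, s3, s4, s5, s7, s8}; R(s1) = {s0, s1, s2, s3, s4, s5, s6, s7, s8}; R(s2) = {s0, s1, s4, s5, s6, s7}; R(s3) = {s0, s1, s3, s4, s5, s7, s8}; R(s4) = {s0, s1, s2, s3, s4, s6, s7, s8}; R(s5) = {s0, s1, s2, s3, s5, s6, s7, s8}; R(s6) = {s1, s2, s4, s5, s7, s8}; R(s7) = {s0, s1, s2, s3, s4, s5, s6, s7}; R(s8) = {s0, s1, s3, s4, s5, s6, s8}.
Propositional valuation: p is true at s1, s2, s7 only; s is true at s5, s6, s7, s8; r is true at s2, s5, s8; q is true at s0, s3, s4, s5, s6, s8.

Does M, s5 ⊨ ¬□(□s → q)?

At s5: □(□s → q) is true, so ¬□(□s → q) is false.
  At s5: □(□s → q) requires □s → q at every successor {s0, s1, s2, s3, s5, s6, s7, s8}.
    At s0: □s → q is true.
    At s1: □s → q is true.
    At s2: □s → q is true.
    At s3: □s → q is true.
    At s5: □s → q is true.
    At s6: □s → q is true.
    At s7: □s → q is true.
    At s8: □s → q is true.
  So □(□s → q) is true at s5.

No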